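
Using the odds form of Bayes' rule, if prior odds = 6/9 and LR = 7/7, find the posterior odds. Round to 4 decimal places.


Bayes' rule in odds form: posterior odds = prior odds * LR
= (6 * 7) / (9 * 7)
= 42/63 = 0.6667

0.6667


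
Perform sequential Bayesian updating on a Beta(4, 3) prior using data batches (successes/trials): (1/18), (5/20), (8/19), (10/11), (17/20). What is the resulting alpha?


Accumulate successes: 41
Posterior alpha = prior alpha + sum of successes
= 4 + 41 = 45

45


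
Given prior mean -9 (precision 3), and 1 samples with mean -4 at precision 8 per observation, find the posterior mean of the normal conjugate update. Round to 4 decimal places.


The posterior mean is a precision-weighted average of prior and data.
Post. prec. = 3 + 8 = 11
Post. mean = (-27 + -32)/11 = -59/11 = -5.3636

-5.3636


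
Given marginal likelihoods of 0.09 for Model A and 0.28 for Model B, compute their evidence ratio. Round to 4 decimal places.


Ratio = ML(A) / ML(B) = 0.09/0.28
= 0.3214

0.3214


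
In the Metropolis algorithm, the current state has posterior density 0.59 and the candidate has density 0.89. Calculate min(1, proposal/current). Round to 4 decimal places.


Ratio = 0.89/0.59 = 1.5085
Acceptance probability = min(1, 1.5085)
= 1.0

1.0


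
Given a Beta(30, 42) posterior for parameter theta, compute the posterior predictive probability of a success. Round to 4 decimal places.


For a Beta-Bernoulli model, the predictive probability is the mean:
P(success) = 30/(30+42) = 30/72 = 0.4167

0.4167


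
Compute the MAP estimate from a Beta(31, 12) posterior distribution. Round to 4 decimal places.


MAP = mode of Beta distribution
= (alpha - 1)/(alpha + beta - 2)
= (31-1)/(31+12-2)
= 30/41 = 0.7317

0.7317


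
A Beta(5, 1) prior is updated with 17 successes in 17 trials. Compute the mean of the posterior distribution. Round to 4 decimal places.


After update: Beta(22, 1)
Mean = 22 / (22 + 1) = 22 / 23
= 0.9565

0.9565


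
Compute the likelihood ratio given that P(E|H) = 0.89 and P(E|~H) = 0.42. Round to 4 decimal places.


LR = P(E|H) / P(E|~H)
= 0.89 / 0.42 = 2.119

2.119


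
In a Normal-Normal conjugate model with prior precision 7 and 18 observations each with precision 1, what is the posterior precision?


Posterior precision = prior precision + n * observation precision
= 7 + 18 * 1
= 7 + 18 = 25

25


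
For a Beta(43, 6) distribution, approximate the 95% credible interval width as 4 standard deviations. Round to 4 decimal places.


Variance of Beta(a,b) = ab / ((a+b)^2 * (a+b+1))
= 43*6 / ((49)^2 * 50)
= 0.0021
SD = sqrt(0.0021) = 0.0464
Width = 4 * SD = 0.1854

0.1854


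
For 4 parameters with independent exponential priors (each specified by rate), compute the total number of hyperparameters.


A exponential prior has 1 hyperparameter per parameter.
Total = 4 * 1 = 4

4


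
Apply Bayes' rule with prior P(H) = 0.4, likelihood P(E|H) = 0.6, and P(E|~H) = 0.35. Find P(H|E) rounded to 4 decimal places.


Step 1: Compute marginal P(E) = P(E|H)P(H) + P(E|~H)P(~H)
= 0.6*0.4 + 0.35*0.6 = 0.45
Step 2: P(H|E) = P(E|H)P(H)/P(E) = 0.24/0.45
= 0.5333

0.5333


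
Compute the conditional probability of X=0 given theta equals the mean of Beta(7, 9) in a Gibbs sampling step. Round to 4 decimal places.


Mean of Beta(7, 9) = 0.4375
P(X=0 | theta=0.4375) = 0.5625

0.5625


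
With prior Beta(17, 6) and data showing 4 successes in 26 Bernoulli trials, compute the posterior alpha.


Conjugate update: alpha_posterior = alpha_prior + k
= 17 + 4 = 21

21


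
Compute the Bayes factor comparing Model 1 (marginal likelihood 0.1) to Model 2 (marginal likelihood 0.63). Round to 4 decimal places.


BF12 = marginal likelihood of M1 / marginal likelihood of M2
= 0.1/0.63
= 0.1587

0.1587


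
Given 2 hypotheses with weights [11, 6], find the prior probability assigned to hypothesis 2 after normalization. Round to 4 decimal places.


To normalize, divide each weight by the sum of all weights.
Sum = 17
Prior(H2) = 6/17 = 0.3529

0.3529


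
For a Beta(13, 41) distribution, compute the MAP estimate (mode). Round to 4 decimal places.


MAP = mode = (a-1)/(a+b-2)
= (13-1)/(13+41-2)
= 12/52 = 0.2308

0.2308


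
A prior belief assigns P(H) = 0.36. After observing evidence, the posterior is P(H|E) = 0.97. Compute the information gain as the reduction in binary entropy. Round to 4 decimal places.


H(prior) = -0.36*log2(0.36) - 0.64*log2(0.64)
= 0.9427
H(post) = -0.97*log2(0.97) - 0.03*log2(0.03)
= 0.1944
IG = 0.9427 - 0.1944 = 0.7483

0.7483


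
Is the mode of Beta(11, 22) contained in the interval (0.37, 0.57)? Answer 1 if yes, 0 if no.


Mode = (a-1)/(a+b-2) = 10/31 = 0.3226
Interval: (0.37, 0.57)
Contains mode? 0

0


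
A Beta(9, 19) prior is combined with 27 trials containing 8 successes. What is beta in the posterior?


In conjugate updating:
beta_posterior = beta_prior + (n - k)
= 19 + (27 - 8)
= 19 + 19 = 38

38


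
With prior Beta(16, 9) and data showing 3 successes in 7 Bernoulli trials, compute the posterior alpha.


Conjugate update: alpha_posterior = alpha_prior + k
= 16 + 3 = 19

19


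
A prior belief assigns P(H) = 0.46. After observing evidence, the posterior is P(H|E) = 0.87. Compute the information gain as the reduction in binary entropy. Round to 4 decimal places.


H(prior) = -0.46*log2(0.46) - 0.54*log2(0.54)
= 0.9954
H(post) = -0.87*log2(0.87) - 0.13*log2(0.13)
= 0.5574
IG = 0.9954 - 0.5574 = 0.4379

0.4379


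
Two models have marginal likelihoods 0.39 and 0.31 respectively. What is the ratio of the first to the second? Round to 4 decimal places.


Evidence ratio = 0.39 / 0.31
= 1.2581

1.2581


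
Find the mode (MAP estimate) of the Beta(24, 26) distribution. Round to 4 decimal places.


For Beta(a,b) with a,b > 1:
Mode = (a-1)/(a+b-2) = (24-1)/(50-2)
= 23/48 = 0.4792

0.4792


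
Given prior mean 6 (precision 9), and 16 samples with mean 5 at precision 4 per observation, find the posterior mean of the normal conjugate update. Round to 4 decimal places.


The posterior mean is a precision-weighted average of prior and data.
Post. prec. = 9 + 64 = 73
Post. mean = (54 + 320)/73 = 374/73 = 5.1233

5.1233


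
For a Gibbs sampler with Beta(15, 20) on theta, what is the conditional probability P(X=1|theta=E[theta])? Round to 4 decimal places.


E[theta] = 15/(15+20) = 0.4286
P(X=1|theta) = theta = 0.4286

0.4286


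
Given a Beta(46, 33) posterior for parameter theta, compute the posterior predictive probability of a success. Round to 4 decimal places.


For a Beta-Bernoulli model, the predictive probability is the mean:
P(success) = 46/(46+33) = 46/79 = 0.5823

0.5823


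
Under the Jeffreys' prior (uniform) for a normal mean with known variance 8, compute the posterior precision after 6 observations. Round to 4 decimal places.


Prior precision = 0 (flat prior).
Post. prec. = 0 + n/var = 6/8 = 0.75

0.75


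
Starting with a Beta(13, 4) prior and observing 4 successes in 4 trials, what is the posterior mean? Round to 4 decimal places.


Posterior parameters: alpha = 13 + 4 = 17
beta = 4 + 0 = 4
Posterior mean = alpha / (alpha + beta) = 17 / 21
= 0.8095

0.8095


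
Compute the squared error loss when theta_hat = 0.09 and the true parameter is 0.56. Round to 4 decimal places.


L = (theta_hat - theta_true)^2
= (0.09 - 0.56)^2
= -0.47^2 = 0.2209

0.2209


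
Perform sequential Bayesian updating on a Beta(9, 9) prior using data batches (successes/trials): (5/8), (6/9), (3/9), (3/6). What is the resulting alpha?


Accumulate successes: 17
Posterior alpha = prior alpha + sum of successes
= 9 + 17 = 26

26


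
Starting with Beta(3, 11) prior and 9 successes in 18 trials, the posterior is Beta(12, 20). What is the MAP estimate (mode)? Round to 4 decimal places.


The mode of Beta(a, b) when a > 1 and b > 1 is (a-1)/(a+b-2)
= (12 - 1) / (12 + 20 - 2)
= 11 / 30
= 0.3667

0.3667


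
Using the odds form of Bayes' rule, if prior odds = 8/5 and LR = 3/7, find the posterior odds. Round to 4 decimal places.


Bayes' rule in odds form: posterior odds = prior odds * LR
= (8 * 3) / (5 * 7)
= 24/35 = 0.6857

0.6857


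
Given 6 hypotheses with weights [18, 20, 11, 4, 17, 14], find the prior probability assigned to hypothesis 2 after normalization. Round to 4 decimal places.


To normalize, divide each weight by the sum of all weights.
Sum = 84
Prior(H2) = 20/84 = 0.2381

0.2381


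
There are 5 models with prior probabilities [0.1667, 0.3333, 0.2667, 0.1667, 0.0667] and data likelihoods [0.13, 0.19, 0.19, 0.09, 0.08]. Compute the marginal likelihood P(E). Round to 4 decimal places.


P(E) = sum over models of P(M_i) * P(E|M_i)
= 0.1667*0.13 + 0.3333*0.19 + 0.2667*0.19 + 0.1667*0.09 + 0.0667*0.08
= 0.156

0.156


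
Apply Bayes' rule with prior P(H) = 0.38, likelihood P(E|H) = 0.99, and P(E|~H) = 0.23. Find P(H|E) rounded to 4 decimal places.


Step 1: Compute marginal P(E) = P(E|H)P(H) + P(E|~H)P(~H)
= 0.99*0.38 + 0.23*0.62 = 0.5188
Step 2: P(H|E) = P(E|H)P(H)/P(E) = 0.3762/0.5188
= 0.7251

0.7251


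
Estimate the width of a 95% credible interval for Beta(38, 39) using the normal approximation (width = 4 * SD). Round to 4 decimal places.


For Beta(a,b): Var = ab/((a+b)^2(a+b+1))
Var = 0.0032, SD = 0.0566
Approximate 95% CI width = 4 * 0.0566 = 0.2264

0.2264


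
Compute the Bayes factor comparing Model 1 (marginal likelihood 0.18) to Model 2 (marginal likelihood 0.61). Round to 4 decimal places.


BF12 = marginal likelihood of M1 / marginal likelihood of M2
= 0.18/0.61
= 0.2951

0.2951


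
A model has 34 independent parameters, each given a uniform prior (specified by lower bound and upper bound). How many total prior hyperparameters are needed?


Each uniform prior needs 2 hyperparameters (lower bound and upper bound).
Total = 2 * 34 = 68

68


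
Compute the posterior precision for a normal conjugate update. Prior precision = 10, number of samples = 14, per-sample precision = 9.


tau_post = tau_0 + n * tau
= 10 + 14 * 9 = 136

136


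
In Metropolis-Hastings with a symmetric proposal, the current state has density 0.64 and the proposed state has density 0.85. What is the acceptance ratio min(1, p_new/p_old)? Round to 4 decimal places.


Ratio = p_new / p_old = 0.85 / 0.64 = 1.3281
Acceptance = min(1, 1.3281) = 1.0

1.0


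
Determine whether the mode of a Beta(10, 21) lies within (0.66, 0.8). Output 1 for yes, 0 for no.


First find the mode: (a-1)/(a+b-2) = 0.3103
Is 0.3103 in (0.66, 0.8)? 0

0


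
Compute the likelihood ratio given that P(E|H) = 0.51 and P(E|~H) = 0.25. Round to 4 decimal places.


LR = P(E|H) / P(E|~H)
= 0.51 / 0.25 = 2.04

2.04


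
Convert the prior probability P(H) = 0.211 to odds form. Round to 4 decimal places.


P(not H) = 1 - 0.211 = 0.789
Odds = 0.211 / 0.789 = 0.2674

0.2674


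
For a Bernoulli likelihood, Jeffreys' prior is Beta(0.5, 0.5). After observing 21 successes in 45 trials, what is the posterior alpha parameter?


Jeffreys' prior for Bernoulli is Beta(0.5, 0.5).
Posterior is Beta(0.5 + k, 0.5 + n - k).
Posterior alpha = 0.5 + k = 0.5 + 21 = 21.5

21.5


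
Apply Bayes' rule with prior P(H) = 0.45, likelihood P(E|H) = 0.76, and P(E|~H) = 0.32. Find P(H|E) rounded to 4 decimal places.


Step 1: Compute marginal P(E) = P(E|H)P(H) + P(E|~H)P(~H)
= 0.76*0.45 + 0.32*0.55 = 0.518
Step 2: P(H|E) = P(E|H)P(H)/P(E) = 0.342/0.518
= 0.6602

0.6602


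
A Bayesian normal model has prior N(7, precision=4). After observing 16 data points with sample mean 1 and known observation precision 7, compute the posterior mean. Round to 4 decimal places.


Posterior mean = (prior_precision * prior_mean + n * data_precision * data_mean) / (prior_precision + n * data_precision)
Numerator = 4*7 + 16*7*1 = 140
Denominator = 4 + 16*7 = 116
Posterior mean = 1.2069

1.2069


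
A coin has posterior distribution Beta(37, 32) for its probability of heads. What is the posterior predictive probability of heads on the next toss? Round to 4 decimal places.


Posterior predictive = E[theta] = alpha/(alpha+beta)
= 37/69
= 0.5362

0.5362


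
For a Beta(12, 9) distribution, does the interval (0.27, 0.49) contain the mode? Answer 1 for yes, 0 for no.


Mode of Beta(a,b) = (a-1)/(a+b-2)
= (12-1)/(12+9-2) = 0.5789
Check: 0.27 <= 0.5789 <= 0.49?
Result: 0

0


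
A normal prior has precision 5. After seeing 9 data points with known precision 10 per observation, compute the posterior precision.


In the conjugate normal model, precisions add:
tau_posterior = tau_prior + n * tau_data
= 5 + 9*10 = 95

95


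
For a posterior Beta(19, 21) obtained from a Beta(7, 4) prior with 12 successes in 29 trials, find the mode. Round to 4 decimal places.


Mode = (alpha - 1) / (alpha + beta - 2)
= 18 / 38
= 0.4737

0.4737


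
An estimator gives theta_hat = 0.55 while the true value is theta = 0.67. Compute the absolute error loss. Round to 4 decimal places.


The absolute error loss is |theta_hat - theta|
= |0.55 - 0.67|
= 0.12

0.12


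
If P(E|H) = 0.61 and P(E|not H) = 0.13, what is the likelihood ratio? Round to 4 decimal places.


Likelihood ratio = P(E|H) / P(E|not H)
= 0.61 / 0.13
= 4.6923

4.6923


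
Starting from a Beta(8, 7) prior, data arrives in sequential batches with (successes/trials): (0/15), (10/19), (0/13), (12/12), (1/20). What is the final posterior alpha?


In sequential Bayesian updating, we sum all successes.
Total successes = 23
Final alpha = 8 + 23 = 31

31


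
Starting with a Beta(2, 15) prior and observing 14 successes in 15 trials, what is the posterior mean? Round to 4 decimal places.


Posterior parameters: alpha = 2 + 14 = 16
beta = 15 + 1 = 16
Posterior mean = alpha / (alpha + beta) = 16 / 32
= 0.5

0.5


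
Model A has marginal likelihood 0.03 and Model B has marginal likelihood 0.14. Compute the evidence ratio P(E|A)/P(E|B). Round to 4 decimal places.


Evidence ratio = P(E|A) / P(E|B)
= 0.03 / 0.14
= 0.2143

0.2143


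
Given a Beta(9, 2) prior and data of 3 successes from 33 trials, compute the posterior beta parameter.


Number of failures = 33 - 3 = 30
Posterior beta = 2 + 30 = 32

32


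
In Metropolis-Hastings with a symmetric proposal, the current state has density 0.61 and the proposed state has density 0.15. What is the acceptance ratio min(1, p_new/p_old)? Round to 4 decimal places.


Ratio = p_new / p_old = 0.15 / 0.61 = 0.2459
Acceptance = min(1, 0.2459) = 0.2459

0.2459


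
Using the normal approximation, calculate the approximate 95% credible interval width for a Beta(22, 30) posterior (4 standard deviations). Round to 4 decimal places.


Var(Beta) = 22*30/(52^2 * 53) = 0.0046
SD = 0.0679
Width ~ 4*SD = 0.2715

0.2715


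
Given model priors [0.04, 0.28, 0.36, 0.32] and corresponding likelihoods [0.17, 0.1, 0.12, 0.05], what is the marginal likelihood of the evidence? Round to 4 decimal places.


P(E) = sum_i P(M_i) P(E|M_i)
= 0.0068 + 0.028 + 0.0432 + 0.016
= 0.094

0.094


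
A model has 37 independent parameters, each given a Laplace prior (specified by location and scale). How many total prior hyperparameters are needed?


Each Laplace prior needs 2 hyperparameters (location and scale).
Total = 2 * 37 = 74

74


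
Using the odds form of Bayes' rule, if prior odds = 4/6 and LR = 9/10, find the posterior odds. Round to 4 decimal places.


Bayes' rule in odds form: posterior odds = prior odds * LR
= (4 * 9) / (6 * 10)
= 36/60 = 0.6

0.6


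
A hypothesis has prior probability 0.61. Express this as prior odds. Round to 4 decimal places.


Odds = P(H) / P(not H) = 0.61 / 0.39
= 1.5641

1.5641


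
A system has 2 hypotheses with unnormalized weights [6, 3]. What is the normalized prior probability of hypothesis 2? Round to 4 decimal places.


The normalized prior is the weight divided by the total.
Total weight = 9
P(H2) = 3 / 9 = 0.3333

0.3333


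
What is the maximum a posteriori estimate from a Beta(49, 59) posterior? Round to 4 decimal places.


The MAP estimate equals the mode of the distribution.
Mode of Beta(a,b) = (a-1)/(a+b-2)
= 48/106
= 0.4528

0.4528


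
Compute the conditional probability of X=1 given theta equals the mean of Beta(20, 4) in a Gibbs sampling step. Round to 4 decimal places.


Mean of Beta(20, 4) = 0.8333
P(X=1 | theta=0.8333) = 0.8333

0.8333


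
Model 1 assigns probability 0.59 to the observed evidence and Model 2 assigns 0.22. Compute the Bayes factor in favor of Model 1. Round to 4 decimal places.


BF = P(data|M1) / P(data|M2)
= 0.59 / 0.22 = 2.6818

2.6818


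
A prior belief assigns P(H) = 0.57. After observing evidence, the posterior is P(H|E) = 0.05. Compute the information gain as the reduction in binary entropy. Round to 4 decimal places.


H(prior) = -0.57*log2(0.57) - 0.43*log2(0.43)
= 0.9858
H(post) = -0.05*log2(0.05) - 0.95*log2(0.95)
= 0.2864
IG = 0.9858 - 0.2864 = 0.6994

0.6994


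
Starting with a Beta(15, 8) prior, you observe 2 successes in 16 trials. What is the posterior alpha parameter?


For a Beta-Binomial conjugate model:
Posterior alpha = prior alpha + number of successes
= 15 + 2 = 17

17


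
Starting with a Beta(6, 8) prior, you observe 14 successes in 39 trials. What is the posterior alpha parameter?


For a Beta-Binomial conjugate model:
Posterior alpha = prior alpha + number of successes
= 6 + 14 = 20

20


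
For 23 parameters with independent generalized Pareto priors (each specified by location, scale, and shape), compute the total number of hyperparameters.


A generalized Pareto prior has 3 hyperparameters per parameter.
Total = 23 * 3 = 69

69


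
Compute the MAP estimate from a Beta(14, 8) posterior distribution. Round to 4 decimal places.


MAP = mode of Beta distribution
= (alpha - 1)/(alpha + beta - 2)
= (14-1)/(14+8-2)
= 13/20 = 0.65

0.65


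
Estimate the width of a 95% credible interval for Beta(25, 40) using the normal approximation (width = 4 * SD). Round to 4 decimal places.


For Beta(a,b): Var = ab/((a+b)^2(a+b+1))
Var = 0.0036, SD = 0.0599
Approximate 95% CI width = 4 * 0.0599 = 0.2395

0.2395


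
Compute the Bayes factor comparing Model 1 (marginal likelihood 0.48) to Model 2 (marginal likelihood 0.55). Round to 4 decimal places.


BF12 = marginal likelihood of M1 / marginal likelihood of M2
= 0.48/0.55
= 0.8727

0.8727


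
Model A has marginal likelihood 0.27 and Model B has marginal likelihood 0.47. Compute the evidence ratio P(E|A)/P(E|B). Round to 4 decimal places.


Evidence ratio = P(E|A) / P(E|B)
= 0.27 / 0.47
= 0.5745

0.5745


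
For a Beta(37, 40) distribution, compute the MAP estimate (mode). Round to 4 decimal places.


MAP = mode = (a-1)/(a+b-2)
= (37-1)/(37+40-2)
= 36/75 = 0.48

0.48


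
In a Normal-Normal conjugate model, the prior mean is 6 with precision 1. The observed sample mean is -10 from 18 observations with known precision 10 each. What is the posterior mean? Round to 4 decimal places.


Posterior precision = tau0 + n*tau = 1 + 18*10 = 181
Posterior mean = (tau0*mu0 + n*tau*xbar) / posterior_precision
= (1*6 + 18*10*-10) / 181
= -1794 / 181 = -9.9116

-9.9116


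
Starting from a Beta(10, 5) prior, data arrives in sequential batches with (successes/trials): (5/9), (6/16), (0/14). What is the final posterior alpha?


In sequential Bayesian updating, we sum all successes.
Total successes = 11
Final alpha = 10 + 11 = 21

21


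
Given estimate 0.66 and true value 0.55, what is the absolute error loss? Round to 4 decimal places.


Absolute error = |estimate - true|
= |0.11| = 0.11

0.11


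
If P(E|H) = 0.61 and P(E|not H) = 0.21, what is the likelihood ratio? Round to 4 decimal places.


Likelihood ratio = P(E|H) / P(E|not H)
= 0.61 / 0.21
= 2.9048

2.9048


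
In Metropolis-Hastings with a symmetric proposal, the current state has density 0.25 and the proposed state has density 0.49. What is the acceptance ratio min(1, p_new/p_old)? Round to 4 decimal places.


Ratio = p_new / p_old = 0.49 / 0.25 = 1.96
Acceptance = min(1, 1.96) = 1.0

1.0


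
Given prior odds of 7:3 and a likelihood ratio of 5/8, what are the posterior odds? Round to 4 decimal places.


Posterior odds = prior odds * LR
Prior odds = 7/3 = 2.3333
LR = 5/8 = 0.625
Posterior odds = 2.3333 * 0.625 = 1.4583

1.4583


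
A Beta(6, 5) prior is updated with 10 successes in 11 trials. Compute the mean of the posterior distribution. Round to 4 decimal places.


After update: Beta(16, 6)
Mean = 16 / (16 + 6) = 16 / 22
= 0.7273

0.7273


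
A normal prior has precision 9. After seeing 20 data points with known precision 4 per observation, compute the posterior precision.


In the conjugate normal model, precisions add:
tau_posterior = tau_prior + n * tau_data
= 9 + 20*4 = 89

89


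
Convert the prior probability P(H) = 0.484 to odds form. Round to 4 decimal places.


P(not H) = 1 - 0.484 = 0.516
Odds = 0.484 / 0.516 = 0.938

0.938


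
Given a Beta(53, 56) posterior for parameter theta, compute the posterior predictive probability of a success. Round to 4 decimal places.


For a Beta-Bernoulli model, the predictive probability is the mean:
P(success) = 53/(53+56) = 53/109 = 0.4862

0.4862


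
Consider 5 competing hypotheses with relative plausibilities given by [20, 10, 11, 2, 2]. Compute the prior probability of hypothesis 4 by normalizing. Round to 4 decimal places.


Sum of weights = 20 + 10 + 11 + 2 + 2 = 45
Normalized prior for H4 = 2 / 45
= 0.0444

0.0444


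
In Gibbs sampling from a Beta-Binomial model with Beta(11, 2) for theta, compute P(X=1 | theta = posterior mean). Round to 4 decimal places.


Posterior mean = alpha/(alpha+beta) = 11/13 = 0.8462
P(X=1|theta=mean) = theta = 0.8462

0.8462


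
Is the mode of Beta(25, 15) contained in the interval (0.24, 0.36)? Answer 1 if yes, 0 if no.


Mode = (a-1)/(a+b-2) = 24/38 = 0.6316
Interval: (0.24, 0.36)
Contains mode? 0

0


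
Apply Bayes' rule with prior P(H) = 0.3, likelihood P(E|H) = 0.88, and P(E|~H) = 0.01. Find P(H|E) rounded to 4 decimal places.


Step 1: Compute marginal P(E) = P(E|H)P(H) + P(E|~H)P(~H)
= 0.88*0.3 + 0.01*0.7 = 0.271
Step 2: P(H|E) = P(E|H)P(H)/P(E) = 0.264/0.271
= 0.9742

0.9742


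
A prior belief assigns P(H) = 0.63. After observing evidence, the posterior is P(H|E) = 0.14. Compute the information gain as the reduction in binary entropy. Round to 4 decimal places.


H(prior) = -0.63*log2(0.63) - 0.37*log2(0.37)
= 0.9507
H(post) = -0.14*log2(0.14) - 0.86*log2(0.86)
= 0.5842
IG = 0.9507 - 0.5842 = 0.3664

0.3664


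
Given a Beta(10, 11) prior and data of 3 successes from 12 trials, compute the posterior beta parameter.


Number of failures = 12 - 3 = 9
Posterior beta = 11 + 9 = 20

20


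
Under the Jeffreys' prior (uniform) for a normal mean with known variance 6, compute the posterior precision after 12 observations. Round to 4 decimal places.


Prior precision = 0 (flat prior).
Post. prec. = 0 + n/var = 12/6 = 2.0

2.0


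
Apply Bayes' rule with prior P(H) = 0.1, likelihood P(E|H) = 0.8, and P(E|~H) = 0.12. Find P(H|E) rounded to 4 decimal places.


Step 1: Compute marginal P(E) = P(E|H)P(H) + P(E|~H)P(~H)
= 0.8*0.1 + 0.12*0.9 = 0.188
Step 2: P(H|E) = P(E|H)P(H)/P(E) = 0.08/0.188
= 0.4255

0.4255


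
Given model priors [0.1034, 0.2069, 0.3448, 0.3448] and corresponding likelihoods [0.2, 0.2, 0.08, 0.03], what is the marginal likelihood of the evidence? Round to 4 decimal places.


P(E) = sum_i P(M_i) P(E|M_i)
= 0.0207 + 0.0414 + 0.0276 + 0.0103
= 0.1

0.1


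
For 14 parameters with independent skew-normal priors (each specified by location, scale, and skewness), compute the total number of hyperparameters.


A skew-normal prior has 3 hyperparameters per parameter.
Total = 14 * 3 = 42

42


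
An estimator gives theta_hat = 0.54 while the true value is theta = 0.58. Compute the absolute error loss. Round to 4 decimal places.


The absolute error loss is |theta_hat - theta|
= |0.54 - 0.58|
= 0.04

0.04


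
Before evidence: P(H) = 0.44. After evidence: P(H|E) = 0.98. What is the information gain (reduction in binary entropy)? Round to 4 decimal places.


Prior entropy = 0.9896
Posterior entropy = 0.1414
Information gain = 0.9896 - 0.1414 = 0.8481

0.8481


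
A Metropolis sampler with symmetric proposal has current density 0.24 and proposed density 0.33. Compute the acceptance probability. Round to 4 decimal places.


For symmetric proposals, acceptance = min(1, pi(x*)/pi(x))
= min(1, 0.33/0.24)
= min(1, 1.375) = 1.0

1.0


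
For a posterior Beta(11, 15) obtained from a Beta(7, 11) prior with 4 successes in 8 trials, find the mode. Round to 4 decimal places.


Mode = (alpha - 1) / (alpha + beta - 2)
= 10 / 24
= 0.4167

0.4167


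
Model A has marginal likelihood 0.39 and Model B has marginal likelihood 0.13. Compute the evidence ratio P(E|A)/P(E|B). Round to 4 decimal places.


Evidence ratio = P(E|A) / P(E|B)
= 0.39 / 0.13
= 3.0

3.0


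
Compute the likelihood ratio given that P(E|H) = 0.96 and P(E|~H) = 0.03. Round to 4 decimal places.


LR = P(E|H) / P(E|~H)
= 0.96 / 0.03 = 32.0

32.0


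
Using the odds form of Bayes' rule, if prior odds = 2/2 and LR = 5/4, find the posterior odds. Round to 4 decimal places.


Bayes' rule in odds form: posterior odds = prior odds * LR
= (2 * 5) / (2 * 4)
= 10/8 = 1.25

1.25


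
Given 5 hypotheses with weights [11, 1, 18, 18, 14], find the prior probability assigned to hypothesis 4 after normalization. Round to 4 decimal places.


To normalize, divide each weight by the sum of all weights.
Sum = 62
Prior(H4) = 18/62 = 0.2903

0.2903


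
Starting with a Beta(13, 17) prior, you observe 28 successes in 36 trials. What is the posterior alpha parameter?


For a Beta-Binomial conjugate model:
Posterior alpha = prior alpha + number of successes
= 13 + 28 = 41

41


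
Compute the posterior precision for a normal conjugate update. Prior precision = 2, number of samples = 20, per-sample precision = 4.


tau_post = tau_0 + n * tau
= 2 + 20 * 4 = 82

82


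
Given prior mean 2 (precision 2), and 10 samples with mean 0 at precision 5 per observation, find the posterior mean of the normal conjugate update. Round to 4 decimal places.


The posterior mean is a precision-weighted average of prior and data.
Post. prec. = 2 + 50 = 52
Post. mean = (4 + 0)/52 = 4/52 = 0.0769

0.0769


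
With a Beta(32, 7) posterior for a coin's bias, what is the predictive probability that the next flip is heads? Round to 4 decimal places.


The predictive probability equals the posterior mean.
P(next = heads) = alpha / (alpha + beta)
= 32 / 39 = 0.8205

0.8205


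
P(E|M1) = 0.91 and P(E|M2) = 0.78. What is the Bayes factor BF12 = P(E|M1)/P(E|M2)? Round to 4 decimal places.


Bayes factor BF12 = P(E|M1) / P(E|M2)
= 0.91 / 0.78
= 1.1667

1.1667


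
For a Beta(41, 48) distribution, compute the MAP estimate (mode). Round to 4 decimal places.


MAP = mode = (a-1)/(a+b-2)
= (41-1)/(41+48-2)
= 40/87 = 0.4598

0.4598


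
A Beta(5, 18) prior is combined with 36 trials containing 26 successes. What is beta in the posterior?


In conjugate updating:
beta_posterior = beta_prior + (n - k)
= 18 + (36 - 26)
= 18 + 10 = 28

28


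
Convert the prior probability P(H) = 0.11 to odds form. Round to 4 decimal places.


P(not H) = 1 - 0.11 = 0.89
Odds = 0.11 / 0.89 = 0.1236

0.1236


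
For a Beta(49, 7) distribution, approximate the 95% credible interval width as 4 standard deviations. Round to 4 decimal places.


Variance of Beta(a,b) = ab / ((a+b)^2 * (a+b+1))
= 49*7 / ((56)^2 * 57)
= 0.0019
SD = sqrt(0.0019) = 0.0438
Width = 4 * SD = 0.1752

0.1752


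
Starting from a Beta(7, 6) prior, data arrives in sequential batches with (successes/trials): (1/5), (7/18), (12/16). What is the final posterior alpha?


In sequential Bayesian updating, we sum all successes.
Total successes = 20
Final alpha = 7 + 20 = 27

27


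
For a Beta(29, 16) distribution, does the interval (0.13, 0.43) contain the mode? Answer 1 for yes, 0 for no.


Mode of Beta(a,b) = (a-1)/(a+b-2)
= (29-1)/(29+16-2) = 0.6512
Check: 0.13 <= 0.6512 <= 0.43?
Result: 0

0


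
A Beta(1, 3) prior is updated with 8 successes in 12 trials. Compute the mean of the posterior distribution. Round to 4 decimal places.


After update: Beta(9, 7)
Mean = 9 / (9 + 7) = 9 / 16
= 0.5625

0.5625


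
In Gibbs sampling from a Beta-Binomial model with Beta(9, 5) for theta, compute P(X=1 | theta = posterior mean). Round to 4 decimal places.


Posterior mean = alpha/(alpha+beta) = 9/14 = 0.6429
P(X=1|theta=mean) = theta = 0.6429

0.6429


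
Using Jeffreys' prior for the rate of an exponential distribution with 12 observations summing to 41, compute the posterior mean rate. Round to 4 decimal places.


Jeffreys' prior leads to posterior Gamma(12, 41).
Mean = 12/41 = 0.2927

0.2927


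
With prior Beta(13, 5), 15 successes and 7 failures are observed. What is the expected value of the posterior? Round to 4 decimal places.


Posterior = Beta(28, 12)
E[theta] = alpha/(alpha+beta)
= 28/40 = 0.7

0.7


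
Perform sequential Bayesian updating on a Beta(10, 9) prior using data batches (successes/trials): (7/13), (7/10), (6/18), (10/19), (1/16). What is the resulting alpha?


Accumulate successes: 31
Posterior alpha = prior alpha + sum of successes
= 10 + 31 = 41

41


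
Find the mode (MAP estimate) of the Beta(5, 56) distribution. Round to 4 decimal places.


For Beta(a,b) with a,b > 1:
Mode = (a-1)/(a+b-2) = (5-1)/(61-2)
= 4/59 = 0.0678

0.0678


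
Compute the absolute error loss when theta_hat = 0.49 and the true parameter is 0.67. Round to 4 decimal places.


L = |theta_hat - theta_true|
= |0.49 - 0.67| = 0.18

0.18


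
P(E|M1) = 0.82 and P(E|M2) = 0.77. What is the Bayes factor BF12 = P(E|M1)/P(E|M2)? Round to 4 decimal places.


Bayes factor BF12 = P(E|M1) / P(E|M2)
= 0.82 / 0.77
= 1.0649

1.0649


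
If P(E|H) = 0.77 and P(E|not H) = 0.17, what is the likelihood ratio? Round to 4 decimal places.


Likelihood ratio = P(E|H) / P(E|not H)
= 0.77 / 0.17
= 4.5294

4.5294


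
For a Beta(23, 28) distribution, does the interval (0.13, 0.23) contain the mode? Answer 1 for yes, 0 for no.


Mode of Beta(a,b) = (a-1)/(a+b-2)
= (23-1)/(23+28-2) = 0.449
Check: 0.13 <= 0.449 <= 0.23?
Result: 0

0


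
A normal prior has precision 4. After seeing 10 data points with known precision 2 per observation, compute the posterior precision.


In the conjugate normal model, precisions add:
tau_posterior = tau_prior + n * tau_data
= 4 + 10*2 = 24

24


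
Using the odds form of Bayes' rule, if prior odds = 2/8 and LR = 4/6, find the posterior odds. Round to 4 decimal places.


Bayes' rule in odds form: posterior odds = prior odds * LR
= (2 * 4) / (8 * 6)
= 8/48 = 0.1667

0.1667


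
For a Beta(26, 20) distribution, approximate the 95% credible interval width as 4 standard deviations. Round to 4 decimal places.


Variance of Beta(a,b) = ab / ((a+b)^2 * (a+b+1))
= 26*20 / ((46)^2 * 47)
= 0.0052
SD = sqrt(0.0052) = 0.0723
Width = 4 * SD = 0.2892

0.2892


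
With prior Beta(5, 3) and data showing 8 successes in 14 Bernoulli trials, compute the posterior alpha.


Conjugate update: alpha_posterior = alpha_prior + k
= 5 + 8 = 13

13


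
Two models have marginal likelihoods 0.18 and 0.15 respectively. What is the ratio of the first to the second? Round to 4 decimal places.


Evidence ratio = 0.18 / 0.15
= 1.2

1.2


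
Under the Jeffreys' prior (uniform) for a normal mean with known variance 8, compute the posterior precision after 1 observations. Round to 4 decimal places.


Prior precision = 0 (flat prior).
Post. prec. = 0 + n/var = 1/8 = 0.125

0.125


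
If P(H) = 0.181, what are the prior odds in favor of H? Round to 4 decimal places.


Prior odds = P(H) / (1 - P(H))
= 0.181 / 0.819
= 0.221

0.221


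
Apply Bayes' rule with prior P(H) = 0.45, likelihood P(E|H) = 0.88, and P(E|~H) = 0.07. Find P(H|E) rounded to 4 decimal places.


Step 1: Compute marginal P(E) = P(E|H)P(H) + P(E|~H)P(~H)
= 0.88*0.45 + 0.07*0.55 = 0.4345
Step 2: P(H|E) = P(E|H)P(H)/P(E) = 0.396/0.4345
= 0.9114

0.9114


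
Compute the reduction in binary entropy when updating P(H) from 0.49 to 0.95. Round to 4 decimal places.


H_before = -p*log2(p) - (1-p)*log2(1-p) for p=0.49: 0.9997
H_after for p=0.95: 0.2864
Reduction = 0.9997 - 0.2864 = 0.7133

0.7133


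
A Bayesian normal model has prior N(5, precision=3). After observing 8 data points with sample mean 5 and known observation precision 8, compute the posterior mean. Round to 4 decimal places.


Posterior mean = (prior_precision * prior_mean + n * data_precision * data_mean) / (prior_precision + n * data_precision)
Numerator = 3*5 + 8*8*5 = 335
Denominator = 3 + 8*8 = 67
Posterior mean = 5.0

5.0


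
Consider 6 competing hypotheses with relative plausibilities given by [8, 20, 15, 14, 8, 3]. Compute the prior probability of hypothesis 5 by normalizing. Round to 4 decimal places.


Sum of weights = 8 + 20 + 15 + 14 + 8 + 3 = 68
Normalized prior for H5 = 8 / 68
= 0.1176

0.1176


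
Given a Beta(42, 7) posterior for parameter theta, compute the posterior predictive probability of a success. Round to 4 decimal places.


For a Beta-Bernoulli model, the predictive probability is the mean:
P(success) = 42/(42+7) = 42/49 = 0.8571

0.8571


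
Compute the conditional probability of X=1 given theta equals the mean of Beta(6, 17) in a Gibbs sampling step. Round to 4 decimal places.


Mean of Beta(6, 17) = 0.2609
P(X=1 | theta=0.2609) = 0.2609

0.2609


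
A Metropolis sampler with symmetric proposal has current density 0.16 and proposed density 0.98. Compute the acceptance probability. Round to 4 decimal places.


For symmetric proposals, acceptance = min(1, pi(x*)/pi(x))
= min(1, 0.98/0.16)
= min(1, 6.125) = 1.0

1.0


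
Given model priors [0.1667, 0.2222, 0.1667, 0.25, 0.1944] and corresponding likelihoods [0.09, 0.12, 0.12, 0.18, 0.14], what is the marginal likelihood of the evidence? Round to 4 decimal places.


P(E) = sum_i P(M_i) P(E|M_i)
= 0.015 + 0.0267 + 0.02 + 0.045 + 0.0272
= 0.1339

0.1339


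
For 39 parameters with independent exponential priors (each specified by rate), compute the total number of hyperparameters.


A exponential prior has 1 hyperparameter per parameter.
Total = 39 * 1 = 39

39


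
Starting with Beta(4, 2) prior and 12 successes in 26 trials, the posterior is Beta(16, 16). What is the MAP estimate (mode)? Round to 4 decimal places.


The mode of Beta(a, b) when a > 1 and b > 1 is (a-1)/(a+b-2)
= (16 - 1) / (16 + 16 - 2)
= 15 / 30
= 0.5

0.5


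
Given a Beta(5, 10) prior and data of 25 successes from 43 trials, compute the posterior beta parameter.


Number of failures = 43 - 25 = 18
Posterior beta = 10 + 18 = 28

28


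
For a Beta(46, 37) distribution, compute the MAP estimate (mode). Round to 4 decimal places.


MAP = mode = (a-1)/(a+b-2)
= (46-1)/(46+37-2)
= 45/81 = 0.5556

0.5556


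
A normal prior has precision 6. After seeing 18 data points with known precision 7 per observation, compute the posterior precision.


In the conjugate normal model, precisions add:
tau_posterior = tau_prior + n * tau_data
= 6 + 18*7 = 132

132


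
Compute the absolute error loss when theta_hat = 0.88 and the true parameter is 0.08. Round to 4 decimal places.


L = |theta_hat - theta_true|
= |0.88 - 0.08| = 0.8

0.8


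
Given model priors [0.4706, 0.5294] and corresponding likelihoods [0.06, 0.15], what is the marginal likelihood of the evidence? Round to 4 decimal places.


P(E) = sum_i P(M_i) P(E|M_i)
= 0.0282 + 0.0794
= 0.1076

0.1076


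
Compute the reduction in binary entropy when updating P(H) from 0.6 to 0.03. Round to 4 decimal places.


H_before = -p*log2(p) - (1-p)*log2(1-p) for p=0.6: 0.971
H_after for p=0.03: 0.1944
Reduction = 0.971 - 0.1944 = 0.7766

0.7766


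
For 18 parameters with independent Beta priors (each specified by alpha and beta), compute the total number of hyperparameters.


A Beta prior has 2 hyperparameters per parameter.
Total = 18 * 2 = 36

36


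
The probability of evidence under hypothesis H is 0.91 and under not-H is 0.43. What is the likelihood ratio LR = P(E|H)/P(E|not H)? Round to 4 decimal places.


LR = 0.91 / 0.43
= 2.1163

2.1163


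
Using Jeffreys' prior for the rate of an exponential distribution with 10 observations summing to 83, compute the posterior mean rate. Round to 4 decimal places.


Jeffreys' prior leads to posterior Gamma(10, 83).
Mean = 10/83 = 0.1205

0.1205


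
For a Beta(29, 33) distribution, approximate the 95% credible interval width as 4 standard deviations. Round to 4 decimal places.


Variance of Beta(a,b) = ab / ((a+b)^2 * (a+b+1))
= 29*33 / ((62)^2 * 63)
= 0.004
SD = sqrt(0.004) = 0.0629
Width = 4 * SD = 0.2515

0.2515


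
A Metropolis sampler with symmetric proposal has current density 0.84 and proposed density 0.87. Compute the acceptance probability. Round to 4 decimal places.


For symmetric proposals, acceptance = min(1, pi(x*)/pi(x))
= min(1, 0.87/0.84)
= min(1, 1.0357) = 1.0

1.0


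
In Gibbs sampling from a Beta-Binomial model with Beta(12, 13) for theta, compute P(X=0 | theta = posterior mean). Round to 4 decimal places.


Posterior mean = alpha/(alpha+beta) = 12/25 = 0.48
P(X=0|theta=mean) = 1 - theta = 0.52

0.52


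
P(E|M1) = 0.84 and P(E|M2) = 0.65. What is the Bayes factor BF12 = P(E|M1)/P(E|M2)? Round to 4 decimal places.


Bayes factor BF12 = P(E|M1) / P(E|M2)
= 0.84 / 0.65
= 1.2923

1.2923


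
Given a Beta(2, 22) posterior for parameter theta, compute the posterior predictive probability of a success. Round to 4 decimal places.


For a Beta-Bernoulli model, the predictive probability is the mean:
P(success) = 2/(2+22) = 2/24 = 0.0833

0.0833


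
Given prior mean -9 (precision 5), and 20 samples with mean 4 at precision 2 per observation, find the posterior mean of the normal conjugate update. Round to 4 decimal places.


The posterior mean is a precision-weighted average of prior and data.
Post. prec. = 5 + 40 = 45
Post. mean = (-45 + 160)/45 = 115/45 = 2.5556

2.5556


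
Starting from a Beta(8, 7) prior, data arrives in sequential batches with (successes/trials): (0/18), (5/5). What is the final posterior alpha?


In sequential Bayesian updating, we sum all successes.
Total successes = 5
Final alpha = 8 + 5 = 13

13


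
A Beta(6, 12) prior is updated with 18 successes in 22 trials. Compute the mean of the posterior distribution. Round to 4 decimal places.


After update: Beta(24, 16)
Mean = 24 / (24 + 16) = 24 / 40
= 0.6

0.6


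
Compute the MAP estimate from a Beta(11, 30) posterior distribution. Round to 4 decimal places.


MAP = mode of Beta distribution
= (alpha - 1)/(alpha + beta - 2)
= (11-1)/(11+30-2)
= 10/39 = 0.2564

0.2564


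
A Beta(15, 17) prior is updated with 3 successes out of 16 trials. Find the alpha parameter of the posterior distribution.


In the Beta-Binomial conjugate update:
alpha_post = alpha_prior + successes
= 15 + 3
= 18

18


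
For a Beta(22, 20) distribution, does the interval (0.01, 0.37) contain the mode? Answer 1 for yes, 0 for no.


Mode of Beta(a,b) = (a-1)/(a+b-2)
= (22-1)/(22+20-2) = 0.525
Check: 0.01 <= 0.525 <= 0.37?
Result: 0

0


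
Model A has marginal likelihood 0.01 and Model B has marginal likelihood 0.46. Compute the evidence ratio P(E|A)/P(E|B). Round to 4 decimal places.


Evidence ratio = P(E|A) / P(E|B)
= 0.01 / 0.46
= 0.0217

0.0217
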